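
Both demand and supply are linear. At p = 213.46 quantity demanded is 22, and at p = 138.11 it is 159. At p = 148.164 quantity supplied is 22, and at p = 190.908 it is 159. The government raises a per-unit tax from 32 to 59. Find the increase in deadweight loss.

1425.17

Demand slope = (138.11 − 213.46)/(159 − 22) = −0.55, so p = 225.56 − 0.55q.
Supply slope = (190.908 − 148.164)/(159 − 22) = 0.312, so p = 141.3 + 0.312q.
Competitive equilibrium: 225.56 − 0.55q = 141.3 + 0.312q → q* = 97.7494, p* = 171.7978.
For a per-unit tax t: Δq = t/0.862, so DWL = ½·t·(t/0.862) = t²/1.724.
At t = 32: DWL = 593.968. At t = 59: DWL = 2019.142.
Increase = 2019.142 − 593.968 = 1425.17.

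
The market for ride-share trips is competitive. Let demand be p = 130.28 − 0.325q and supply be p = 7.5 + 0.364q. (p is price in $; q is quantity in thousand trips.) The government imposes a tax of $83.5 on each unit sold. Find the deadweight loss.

$5059.69 thousand

Competitive equilibrium: 130.28 − 0.325q = 7.5 + 0.364q → q* = 178.2003, p* = 72.3649.
With the tax, the buyer price exceeds the seller price by 83.5: (130.28 − 0.325q) − (7.5 + 0.364q) = 83.5 → q' = 57.0102.
Δq = 178.2003 − 57.0102 = 121.1901; the wedge equals the tax, 83.5.
Welfare loss = ½ × 121.1901 × 83.5 = $5059.69 thousand.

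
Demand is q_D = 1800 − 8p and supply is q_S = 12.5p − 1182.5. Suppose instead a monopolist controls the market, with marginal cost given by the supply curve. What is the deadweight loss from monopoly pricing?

5950.64

In inverse form: demand p = 225 − 0.125q, supply p = 94.6 + 0.08q.
Competitive equilibrium: 225 − 0.125q = 94.6 + 0.08q → q* = 636.09756, p* = 145.4878.
Marginal revenue: MR = 225 − 0.25q. Set MR = MC: 225 − 0.25q = 94.6 + 0.08q → q_m = 395.15152.
Price p_m = 225 − 0.125·395.15152 = 175.60606; MC(q_m) = 94.6 + 0.08·395.15152 = 126.21212.
Competitive q* = 636.09756, so Δq = 240.94604; wedge = 175.60606 − 126.21212 = 49.39394.
The triangle = ½ × 240.94604 × 49.39394 = 5950.64.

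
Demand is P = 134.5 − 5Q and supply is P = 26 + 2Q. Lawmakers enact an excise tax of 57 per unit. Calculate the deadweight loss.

232.07

Competitive equilibrium: 134.5 − 5Q = 26 + 2Q → Q* = 15.5, P* = 57.
With the tax, the buyer price exceeds the seller price by 57: (134.5 − 5Q) − (26 + 2Q) = 57 → Q' = 7.3571.
ΔQ = 15.5 − 7.3571 = 8.1429; the wedge equals the tax, 57.
Deadweight loss = ½ × 8.1429 × 57 = 232.07.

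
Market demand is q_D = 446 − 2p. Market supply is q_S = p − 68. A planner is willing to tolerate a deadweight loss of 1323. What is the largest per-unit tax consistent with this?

In inverse form: demand p = 223 − 0.5q, supply p = 68 + q.
Competitive equilibrium: 223 − 0.5q = 68 + q → q* = 103.3333, p* = 171.3333.
A tax t gives Δq = t/1.5 and wedge t, so DWL = t²/3.
t²/3 = 1323 → t² = 3969 → t = 63.

63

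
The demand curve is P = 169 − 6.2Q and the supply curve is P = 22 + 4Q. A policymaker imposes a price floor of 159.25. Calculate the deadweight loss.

840.71

Competitive equilibrium: 169 − 6.2Q = 22 + 4Q → Q* = 14.4118, P* = 79.6471.
At the floor P = 159.25, quantity demanded = (169 − 159.25)/6.2 = 1.5726.
Sellers' marginal cost at Q' = 1.5726: 22 + 4·1.5726 = 28.2904.
ΔQ = 14.4118 − 1.5726 = 12.8392; wedge = 159.25 − 28.2904 = 130.9596.
Welfare loss = ½ × 12.8392 × 130.9596 = 840.71.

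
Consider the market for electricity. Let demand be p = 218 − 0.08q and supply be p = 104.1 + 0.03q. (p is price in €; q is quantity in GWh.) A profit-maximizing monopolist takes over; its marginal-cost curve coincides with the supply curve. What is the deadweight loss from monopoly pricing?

€10454.36

Competitive equilibrium: 218 − 0.08q = 104.1 + 0.03q → q* = 1035.4545, p* = 135.1636.
Marginal revenue: MR = 218 − 0.16q. Set MR = MC: 218 − 0.16q = 104.1 + 0.03q → q_m = 599.4737.
Price p_m = 218 − 0.08·599.4737 = 170.0421; MC(q_m) = 104.1 + 0.03·599.4737 = 122.0842.
Competitive q* = 1035.4545, so Δq = 435.9808; wedge = 170.0421 − 122.0842 = 47.9579.
Welfare loss = ½ × 435.9808 × 47.9579 = €10454.36.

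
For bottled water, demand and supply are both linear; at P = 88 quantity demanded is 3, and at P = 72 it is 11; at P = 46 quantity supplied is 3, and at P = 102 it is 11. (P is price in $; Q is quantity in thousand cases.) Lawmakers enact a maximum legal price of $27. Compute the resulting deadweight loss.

$245.15 thousand

Demand slope = (72 − 88)/(11 − 3) = −2, so P = 94 − 2Q.
Supply slope = (102 − 46)/(11 − 3) = 7, so P = 25 + 7Q.
Competitive equilibrium: 94 − 2Q = 25 + 7Q → Q* = 7.6667, P* = 78.6667.
At the ceiling P = 27, quantity supplied = (27 − 25)/7 = 0.2857.
Willingness to pay at Q' = 0.2857: 94 − 2·0.2857 = 93.4286.
ΔQ = 7.6667 − 0.2857 = 7.381; wedge = 93.4286 − 27 = 66.4286.
Welfare loss = ½ × 7.381 × 66.4286 = $245.15 thousand.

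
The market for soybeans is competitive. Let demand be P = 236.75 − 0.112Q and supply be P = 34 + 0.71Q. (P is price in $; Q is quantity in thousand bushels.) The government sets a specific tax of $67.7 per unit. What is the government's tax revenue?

Competitive equilibrium: 236.75 − 0.112Q = 34 + 0.71Q → Q* = 246.6545, P* = 209.1247.
With the tax, the buyer price exceeds the seller price by 67.7: (236.75 − 0.112Q) − (34 + 0.71Q) = 67.7 → Q' = 164.2944.
Tax revenue = 67.7 × 164.2944 = $11122.73 thousand.

$11122.73 thousand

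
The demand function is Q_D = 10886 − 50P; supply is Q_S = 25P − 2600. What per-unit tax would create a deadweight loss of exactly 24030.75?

53.7

In inverse form: demand P = 217.72 − 0.02Q, supply P = 104 + 0.04Q.
Competitive equilibrium: 217.72 − 0.02Q = 104 + 0.04Q → Q* = 1895.3333, P* = 179.8133.
A tax t gives ΔQ = t/0.06 and wedge t, so DWL = t²/0.12.
t²/0.12 = 24030.75 → t² = 2883.69 → t = 53.7.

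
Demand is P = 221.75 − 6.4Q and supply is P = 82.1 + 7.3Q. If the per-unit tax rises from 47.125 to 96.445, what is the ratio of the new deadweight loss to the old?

4.188

Competitive equilibrium: 221.75 − 6.4Q = 82.1 + 7.3Q → Q* = 10.1934, P* = 156.512.
For a per-unit tax t: ΔQ = t/13.7, so DWL = ½·t·(t/13.7) = t²/27.4.
At t = 47.125: DWL = 81.050. At t = 96.445: DWL = 339.476.
Ratio = (96.445/47.125)² = 4.188.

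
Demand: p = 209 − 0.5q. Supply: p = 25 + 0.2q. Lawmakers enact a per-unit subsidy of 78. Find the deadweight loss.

4345.71

Competitive equilibrium: 209 − 0.5q = 25 + 0.2q → q* = 262.85714, p* = 77.57143.
The subsidy lowers effective supply by 78: p = 0.2q − 53.
New quantity: 209 − 0.5q = 0.2q − 53 → q' = 374.28571.
Overproduction Δq = 374.28571 − 262.85714 = 111.42857; wedge = subsidy = 78.
DWL = ½ × 111.42857 × 78 = 4345.71.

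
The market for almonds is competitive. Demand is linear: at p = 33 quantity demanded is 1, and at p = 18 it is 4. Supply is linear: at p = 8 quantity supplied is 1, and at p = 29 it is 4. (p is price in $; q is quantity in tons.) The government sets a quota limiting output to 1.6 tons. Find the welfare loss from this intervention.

$13.20

Demand slope = (18 − 33)/(4 − 1) = −5, so p = 38 − 5q.
Supply slope = (29 − 8)/(4 − 1) = 7, so p = 1 + 7q.
Competitive equilibrium: 38 − 5q = 1 + 7q → q* = 3.0833, p* = 22.5833.
At q = 1.6: demand price = 38 − 5·1.6 = 30; supply price = 1 + 7·1.6 = 12.2.
Δq = 3.0833 − 1.6 = 1.4833; wedge = 30 − 12.2 = 17.8.
DWL = ½ × 1.4833 × 17.8 = $13.20.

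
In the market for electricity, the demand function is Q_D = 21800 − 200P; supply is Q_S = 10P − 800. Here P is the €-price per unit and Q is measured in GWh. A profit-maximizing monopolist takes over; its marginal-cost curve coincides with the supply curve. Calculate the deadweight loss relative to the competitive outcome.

In inverse form: demand P = 109 − 0.005Q, supply P = 80 + 0.1Q.
Competitive equilibrium: 109 − 0.005Q = 80 + 0.1Q → Q* = 276.1905, P* = 107.619.
Marginal revenue: MR = 109 − 0.01Q. Set MR = MC: 109 − 0.01Q = 80 + 0.1Q → Q_m = 263.6364.
Price P_m = 109 − 0.005·263.6364 = 107.6818; MC(Q_m) = 80 + 0.1·263.6364 = 106.3636.
Competitive Q* = 276.1905, so ΔQ = 12.5541; wedge = 107.6818 − 106.3636 = 1.3182.
Deadweight loss = ½ × 12.5541 × 1.3182 = €8.27.

€8.27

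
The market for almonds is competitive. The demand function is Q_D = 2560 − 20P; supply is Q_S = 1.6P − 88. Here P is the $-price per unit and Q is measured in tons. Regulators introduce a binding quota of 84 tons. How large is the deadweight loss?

In inverse form: demand P = 128 − 0.05Q, supply P = 55 + 0.625Q.
Competitive equilibrium: 128 − 0.05Q = 55 + 0.625Q → Q* = 108.1481, P* = 122.5926.
At Q = 84: demand price = 128 − 0.05·84 = 123.8; supply price = 55 + 0.625·84 = 107.5.
ΔQ = 108.1481 − 84 = 24.1481; wedge = 123.8 − 107.5 = 16.3.
Welfare loss = ½ × 24.1481 × 16.3 = $196.81.

$196.81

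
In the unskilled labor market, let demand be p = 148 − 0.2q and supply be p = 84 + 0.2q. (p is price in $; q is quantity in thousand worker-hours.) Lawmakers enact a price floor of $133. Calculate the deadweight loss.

$1445 thousand

Competitive equilibrium: 148 − 0.2q = 84 + 0.2q → q* = 160, p* = 116.
At the floor p = 133, quantity demanded = (148 − 133)/0.2 = 75.
Sellers' marginal cost at q' = 75: 84 + 0.2·75 = 99.
Δq = 160 − 75 = 85; wedge = 133 − 99 = 34.
Welfare loss = ½ × 85 × 34 = $1445 thousand.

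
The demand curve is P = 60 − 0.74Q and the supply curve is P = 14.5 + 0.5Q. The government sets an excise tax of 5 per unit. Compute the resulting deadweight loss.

10.08

Competitive equilibrium: 60 − 0.74Q = 14.5 + 0.5Q → Q* = 36.6935, P* = 32.8468.
With the tax, the buyer price exceeds the seller price by 5: (60 − 0.74Q) − (14.5 + 0.5Q) = 5 → Q' = 32.6613.
ΔQ = 36.6935 − 32.6613 = 4.0322; the wedge equals the tax, 5.
The triangle = ½ × 4.0322 × 5 = 10.08.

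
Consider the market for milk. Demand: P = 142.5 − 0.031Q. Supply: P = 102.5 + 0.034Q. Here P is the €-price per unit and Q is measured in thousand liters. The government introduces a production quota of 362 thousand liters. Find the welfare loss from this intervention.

Competitive equilibrium: 142.5 − 0.031Q = 102.5 + 0.034Q → Q* = 615.3846, P* = 123.4231.
At Q = 362: demand price = 142.5 − 0.031·362 = 131.278; supply price = 102.5 + 0.034·362 = 114.808.
ΔQ = 615.3846 − 362 = 253.3846; wedge = 131.278 − 114.808 = 16.47.
DWL = ½ × 253.3846 × 16.47 = €2086.62 thousand.

€2086.62 thousand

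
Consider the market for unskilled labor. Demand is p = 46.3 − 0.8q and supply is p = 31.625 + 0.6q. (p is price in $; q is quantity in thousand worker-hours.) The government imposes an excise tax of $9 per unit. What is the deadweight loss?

Competitive equilibrium: 46.3 − 0.8q = 31.625 + 0.6q → q* = 10.4821, p* = 37.9143.
With the tax, the buyer price exceeds the seller price by 9: (46.3 − 0.8q) − (31.625 + 0.6q) = 9 → q' = 4.0536.
Δq = 10.4821 − 4.0536 = 6.4285; the wedge equals the tax, 9.
DWL = ½ × 6.4285 × 9 = $28.93 thousand.

$28.93 thousand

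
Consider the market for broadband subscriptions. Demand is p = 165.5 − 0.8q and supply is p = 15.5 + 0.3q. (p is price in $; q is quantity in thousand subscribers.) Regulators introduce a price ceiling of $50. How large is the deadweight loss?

Competitive equilibrium: 165.5 − 0.8q = 15.5 + 0.3q → q* = 136.3636, p* = 56.4091.
At the ceiling p = 50, quantity supplied = (50 − 15.5)/0.3 = 115.
Willingness to pay at q' = 115: 165.5 − 0.8·115 = 73.5.
Δq = 136.3636 − 115 = 21.3636; wedge = 73.5 − 50 = 23.5.
Welfare loss = ½ × 21.3636 × 23.5 = $251.02 thousand.

$251.02 thousand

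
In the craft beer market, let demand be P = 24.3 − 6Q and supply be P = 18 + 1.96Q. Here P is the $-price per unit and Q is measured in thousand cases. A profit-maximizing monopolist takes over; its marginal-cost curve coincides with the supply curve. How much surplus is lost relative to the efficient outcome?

$0.46 thousand

Competitive equilibrium: 24.3 − 6Q = 18 + 1.96Q → Q* = 0.7915, P* = 19.5513.
Marginal revenue: MR = 24.3 − 12Q. Set MR = MC: 24.3 − 12Q = 18 + 1.96Q → Q_m = 0.4513.
Price P_m = 24.3 − 6·0.4513 = 21.5922; MC(Q_m) = 18 + 1.96·0.4513 = 18.8845.
Competitive Q* = 0.7915, so ΔQ = 0.3402; wedge = 21.5922 − 18.8845 = 2.7077.
The triangle = ½ × 0.3402 × 2.7077 = $0.46 thousand.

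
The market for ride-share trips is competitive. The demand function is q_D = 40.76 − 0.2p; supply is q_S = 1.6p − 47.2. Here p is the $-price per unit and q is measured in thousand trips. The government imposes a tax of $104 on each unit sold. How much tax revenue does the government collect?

$1299.77 thousand

In inverse form: demand p = 203.8 − 5q, supply p = 29.5 + 0.625q.
Competitive equilibrium: 203.8 − 5q = 29.5 + 0.625q → q* = 30.9867, p* = 48.8667.
With the tax, the buyer price exceeds the seller price by 104: (203.8 − 5q) − (29.5 + 0.625q) = 104 → q' = 12.4978.
Tax revenue = 104 × 12.4978 = $1299.77 thousand.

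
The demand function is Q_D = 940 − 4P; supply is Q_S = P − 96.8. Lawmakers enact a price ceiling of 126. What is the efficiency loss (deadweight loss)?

4137.156

In inverse form: demand P = 235 − 0.25Q, supply P = 96.8 + Q.
Competitive equilibrium: 235 − 0.25Q = 96.8 + Q → Q* = 110.56, P* = 207.36.
At the ceiling P = 126, quantity supplied = (126 − 96.8)/1 = 29.2.
Willingness to pay at Q' = 29.2: 235 − 0.25·29.2 = 227.7.
ΔQ = 110.56 − 29.2 = 81.36; wedge = 227.7 − 126 = 101.7.
Deadweight loss = ½ × 81.36 × 101.7 = 4137.156.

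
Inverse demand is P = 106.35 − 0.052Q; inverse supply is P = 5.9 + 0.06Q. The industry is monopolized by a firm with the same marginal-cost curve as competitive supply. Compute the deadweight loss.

4528.67

Competitive equilibrium: 106.35 − 0.052Q = 5.9 + 0.06Q → Q* = 896.875, P* = 59.7125.
Marginal revenue: MR = 106.35 − 0.104Q. Set MR = MC: 106.35 − 0.104Q = 5.9 + 0.06Q → Q_m = 612.5.
Price P_m = 106.35 − 0.052·612.5 = 74.5; MC(Q_m) = 5.9 + 0.06·612.5 = 42.65.
Competitive Q* = 896.875, so ΔQ = 284.375; wedge = 74.5 − 42.65 = 31.85.
The triangle = ½ × 284.375 × 31.85 = 4528.67.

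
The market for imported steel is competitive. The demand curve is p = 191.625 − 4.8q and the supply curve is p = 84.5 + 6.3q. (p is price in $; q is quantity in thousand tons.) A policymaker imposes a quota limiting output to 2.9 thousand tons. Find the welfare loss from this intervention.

$252.94 thousand

Competitive equilibrium: 191.625 − 4.8q = 84.5 + 6.3q → q* = 9.6509, p* = 145.3007.
At q = 2.9: demand price = 191.625 − 4.8·2.9 = 177.705; supply price = 84.5 + 6.3·2.9 = 102.77.
Δq = 9.6509 − 2.9 = 6.7509; wedge = 177.705 − 102.77 = 74.935.
DWL = ½ × 6.7509 × 74.935 = $252.94 thousand.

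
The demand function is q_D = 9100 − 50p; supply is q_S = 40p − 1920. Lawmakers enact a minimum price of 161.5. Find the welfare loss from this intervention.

85800.17

In inverse form: demand p = 182 − 0.02q, supply p = 48 + 0.025q.
Competitive equilibrium: 182 − 0.02q = 48 + 0.025q → q* = 2977.7778, p* = 122.4444.
At the floor p = 161.5, quantity demanded = (182 − 161.5)/0.02 = 1025.
Sellers' marginal cost at q' = 1025: 48 + 0.025·1025 = 73.625.
Δq = 2977.7778 − 1025 = 1952.7778; wedge = 161.5 − 73.625 = 87.875.
Deadweight loss = ½ × 1952.7778 × 87.875 = 85800.17.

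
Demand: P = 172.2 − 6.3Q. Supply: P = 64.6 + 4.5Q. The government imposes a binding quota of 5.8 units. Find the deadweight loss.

93.58

Competitive equilibrium: 172.2 − 6.3Q = 64.6 + 4.5Q → Q* = 9.963, P* = 109.4333.
At Q = 5.8: demand price = 172.2 − 6.3·5.8 = 135.66; supply price = 64.6 + 4.5·5.8 = 90.7.
ΔQ = 9.963 − 5.8 = 4.163; wedge = 135.66 − 90.7 = 44.96.
Deadweight loss = ½ × 4.163 × 44.96 = 93.58.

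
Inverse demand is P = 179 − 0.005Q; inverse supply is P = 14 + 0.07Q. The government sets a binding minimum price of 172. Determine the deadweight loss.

Competitive equilibrium: 179 − 0.005Q = 14 + 0.07Q → Q* = 2200, P* = 168.
At the floor P = 172, quantity demanded = (179 − 172)/0.005 = 1400.
Sellers' marginal cost at Q' = 1400: 14 + 0.07·1400 = 112.
ΔQ = 2200 − 1400 = 800; wedge = 172 − 112 = 60.
The triangle = ½ × 800 × 60 = 24000.

24000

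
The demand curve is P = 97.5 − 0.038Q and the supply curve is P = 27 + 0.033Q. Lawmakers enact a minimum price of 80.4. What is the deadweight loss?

Competitive equilibrium: 97.5 − 0.038Q = 27 + 0.033Q → Q* = 992.9577, P* = 59.7676.
At the floor P = 80.4, quantity demanded = (97.5 − 80.4)/0.038 = 450.
Sellers' marginal cost at Q' = 450: 27 + 0.033·450 = 41.85.
ΔQ = 992.9577 − 450 = 542.9577; wedge = 80.4 − 41.85 = 38.55.
Welfare loss = ½ × 542.9577 × 38.55 = 10465.51.

10465.51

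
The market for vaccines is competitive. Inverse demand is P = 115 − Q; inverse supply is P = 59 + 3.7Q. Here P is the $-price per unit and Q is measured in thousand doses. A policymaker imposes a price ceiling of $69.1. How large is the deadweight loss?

Competitive equilibrium: 115 − Q = 59 + 3.7Q → Q* = 11.9149, P* = 103.0851.
At the ceiling P = 69.1, quantity supplied = (69.1 − 59)/3.7 = 2.7297.
Willingness to pay at Q' = 2.7297: 115 − 1·2.7297 = 112.2703.
ΔQ = 11.9149 − 2.7297 = 9.1852; wedge = 112.2703 − 69.1 = 43.1703.
Deadweight loss = ½ × 9.1852 × 43.1703 = $198.26 thousand.

$198.26 thousand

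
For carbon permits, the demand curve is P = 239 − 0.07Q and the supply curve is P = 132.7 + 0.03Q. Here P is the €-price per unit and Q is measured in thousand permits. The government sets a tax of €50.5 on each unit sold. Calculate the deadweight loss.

€12751.25 thousand

Competitive equilibrium: 239 − 0.07Q = 132.7 + 0.03Q → Q* = 1063, P* = 164.59.
With the tax, the buyer price exceeds the seller price by 50.5: (239 − 0.07Q) − (132.7 + 0.03Q) = 50.5 → Q' = 558.
ΔQ = 1063 − 558 = 505; the wedge equals the tax, 50.5.
Deadweight loss = ½ × 505 × 50.5 = €12751.25 thousand.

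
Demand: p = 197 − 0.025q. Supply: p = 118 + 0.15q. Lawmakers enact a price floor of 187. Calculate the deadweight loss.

231.43

Competitive equilibrium: 197 − 0.025q = 118 + 0.15q → q* = 451.4286, p* = 185.7143.
At the floor p = 187, quantity demanded = (197 − 187)/0.025 = 400.
Sellers' marginal cost at q' = 400: 118 + 0.15·400 = 178.
Δq = 451.4286 − 400 = 51.4286; wedge = 187 − 178 = 9.
DWL = ½ × 51.4286 × 9 = 231.43.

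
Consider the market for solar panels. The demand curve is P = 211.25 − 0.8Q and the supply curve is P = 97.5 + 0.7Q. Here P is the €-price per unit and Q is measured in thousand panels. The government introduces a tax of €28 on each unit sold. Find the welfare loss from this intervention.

Competitive equilibrium: 211.25 − 0.8Q = 97.5 + 0.7Q → Q* = 75.8333, P* = 150.5833.
With the tax, the buyer price exceeds the seller price by 28: (211.25 − 0.8Q) − (97.5 + 0.7Q) = 28 → Q' = 57.1667.
ΔQ = 75.8333 − 57.1667 = 18.6666; the wedge equals the tax, 28.
Deadweight loss = ½ × 18.6666 × 28 = €261.33 thousand.

€261.33 thousand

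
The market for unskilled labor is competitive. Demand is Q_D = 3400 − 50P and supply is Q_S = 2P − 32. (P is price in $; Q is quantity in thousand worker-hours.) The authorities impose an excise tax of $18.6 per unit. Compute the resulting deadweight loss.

In inverse form: demand P = 68 − 0.02Q, supply P = 16 + 0.5Q.
Competitive equilibrium: 68 − 0.02Q = 16 + 0.5Q → Q* = 100, P* = 66.
With the tax, the buyer price exceeds the seller price by 18.6: (68 − 0.02Q) − (16 + 0.5Q) = 18.6 → Q' = 64.2308.
ΔQ = 100 − 64.2308 = 35.7692; the wedge equals the tax, 18.6.
Welfare loss = ½ × 35.7692 × 18.6 = $332.65 thousand.

$332.65 thousand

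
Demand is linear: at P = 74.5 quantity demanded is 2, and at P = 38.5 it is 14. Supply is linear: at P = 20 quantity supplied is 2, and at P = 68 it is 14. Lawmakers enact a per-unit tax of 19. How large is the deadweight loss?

Demand slope = (38.5 − 74.5)/(14 − 2) = −3, so P = 80.5 − 3Q.
Supply slope = (68 − 20)/(14 − 2) = 4, so P = 12 + 4Q.
Competitive equilibrium: 80.5 − 3Q = 12 + 4Q → Q* = 9.7857, P* = 51.1429.
With the tax, the buyer price exceeds the seller price by 19: (80.5 − 3Q) − (12 + 4Q) = 19 → Q' = 7.0714.
ΔQ = 9.7857 − 7.0714 = 2.7143; the wedge equals the tax, 19.
Deadweight loss = ½ × 2.7143 × 19 = 25.79.

25.79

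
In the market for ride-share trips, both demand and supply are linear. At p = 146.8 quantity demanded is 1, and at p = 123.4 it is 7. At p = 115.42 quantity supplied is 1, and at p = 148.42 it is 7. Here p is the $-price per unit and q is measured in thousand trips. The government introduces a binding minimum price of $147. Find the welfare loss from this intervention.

Demand slope = (123.4 − 146.8)/(7 − 1) = −3.9, so p = 150.7 − 3.9q.
Supply slope = (148.42 − 115.42)/(7 − 1) = 5.5, so p = 109.92 + 5.5q.
Competitive equilibrium: 150.7 − 3.9q = 109.92 + 5.5q → q* = 4.3383, p* = 133.7806.
At the floor p = 147, quantity demanded = (150.7 − 147)/3.9 = 0.9487.
Sellers' marginal cost at q' = 0.9487: 109.92 + 5.5·0.9487 = 115.1379.
Δq = 4.3383 − 0.9487 = 3.3896; wedge = 147 − 115.1379 = 31.8621.
DWL = ½ × 3.3896 × 31.8621 = $54 thousand.

$54 thousand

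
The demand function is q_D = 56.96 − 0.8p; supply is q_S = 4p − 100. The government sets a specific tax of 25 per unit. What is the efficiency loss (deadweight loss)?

208.33

In inverse form: demand p = 71.2 − 1.25q, supply p = 25 + 0.25q.
Competitive equilibrium: 71.2 − 1.25q = 25 + 0.25q → q* = 30.8, p* = 32.7.
With the tax, the buyer price exceeds the seller price by 25: (71.2 − 1.25q) − (25 + 0.25q) = 25 → q' = 14.1333.
Δq = 30.8 − 14.1333 = 16.6667; the wedge equals the tax, 25.
Deadweight loss = ½ × 16.6667 × 25 = 208.33.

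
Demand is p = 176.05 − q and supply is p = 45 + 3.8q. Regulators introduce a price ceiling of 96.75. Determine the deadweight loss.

449.38

Competitive equilibrium: 176.05 − q = 45 + 3.8q → q* = 27.3021, p* = 148.7479.
At the ceiling p = 96.75, quantity supplied = (96.75 − 45)/3.8 = 13.6184.
Willingness to pay at q' = 13.6184: 176.05 − 1·13.6184 = 162.4316.
Δq = 27.3021 − 13.6184 = 13.6837; wedge = 162.4316 − 96.75 = 65.6816.
Deadweight loss = ½ × 13.6837 × 65.6816 = 449.38.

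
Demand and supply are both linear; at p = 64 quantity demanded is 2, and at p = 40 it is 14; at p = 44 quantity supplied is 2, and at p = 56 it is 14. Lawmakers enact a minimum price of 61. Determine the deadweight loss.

Demand slope = (40 − 64)/(14 − 2) = −2, so p = 68 − 2q.
Supply slope = (56 − 44)/(14 − 2) = 1, so p = 42 + q.
Competitive equilibrium: 68 − 2q = 42 + q → q* = 8.6667, p* = 50.6667.
At the floor p = 61, quantity demanded = (68 − 61)/2 = 3.5.
Sellers' marginal cost at q' = 3.5: 42 + 1·3.5 = 45.5.
Δq = 8.6667 − 3.5 = 5.1667; wedge = 61 − 45.5 = 15.5.
Welfare loss = ½ × 5.1667 × 15.5 = 40.04.

40.04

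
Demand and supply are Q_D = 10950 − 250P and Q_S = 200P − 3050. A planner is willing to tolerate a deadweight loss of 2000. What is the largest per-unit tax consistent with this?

6

In inverse form: demand P = 43.8 − 0.004Q, supply P = 15.25 + 0.005Q.
Competitive equilibrium: 43.8 − 0.004Q = 15.25 + 0.005Q → Q* = 3172.2222, P* = 31.1111.
A tax t gives ΔQ = t/0.009 and wedge t, so DWL = t²/0.018.
t²/0.018 = 2000 → t² = 36 → t = 6.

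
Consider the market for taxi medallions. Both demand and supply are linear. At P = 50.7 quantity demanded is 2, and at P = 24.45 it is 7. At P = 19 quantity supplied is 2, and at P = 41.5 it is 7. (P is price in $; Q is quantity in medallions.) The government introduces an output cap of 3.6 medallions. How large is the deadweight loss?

$13.29

Demand slope = (24.45 − 50.7)/(7 − 2) = −5.25, so P = 61.2 − 5.25Q.
Supply slope = (41.5 − 19)/(7 − 2) = 4.5, so P = 10 + 4.5Q.
Competitive equilibrium: 61.2 − 5.25Q = 10 + 4.5Q → Q* = 5.2513, P* = 33.6308.
At Q = 3.6: demand price = 61.2 − 5.25·3.6 = 42.3; supply price = 10 + 4.5·3.6 = 26.2.
ΔQ = 5.2513 − 3.6 = 1.6513; wedge = 42.3 − 26.2 = 16.1.
DWL = ½ × 1.6513 × 16.1 = $13.29.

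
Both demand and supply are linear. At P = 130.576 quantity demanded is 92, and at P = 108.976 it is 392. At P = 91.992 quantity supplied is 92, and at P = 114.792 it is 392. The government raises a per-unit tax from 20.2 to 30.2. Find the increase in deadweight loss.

1702.70

Demand slope = (108.976 − 130.576)/(392 − 92) = −0.072, so P = 137.2 − 0.072Q.
Supply slope = (114.792 − 91.992)/(392 − 92) = 0.076, so P = 85 + 0.076Q.
Competitive equilibrium: 137.2 − 0.072Q = 85 + 0.076Q → Q* = 352.7027, P* = 111.8054.
For a per-unit tax t: ΔQ = t/0.148, so DWL = ½·t·(t/0.148) = t²/0.296.
At t = 20.2: DWL = 1378.514. At t = 30.2: DWL = 3081.216.
Increase = 3081.216 − 1378.514 = 1702.70.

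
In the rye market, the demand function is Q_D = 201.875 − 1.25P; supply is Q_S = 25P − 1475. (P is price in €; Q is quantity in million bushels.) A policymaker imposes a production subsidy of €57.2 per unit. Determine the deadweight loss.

€1947.52 million

In inverse form: demand P = 161.5 − 0.8Q, supply P = 59 + 0.04Q.
Competitive equilibrium: 161.5 − 0.8Q = 59 + 0.04Q → Q* = 122.0238, P* = 63.881.
The subsidy lowers effective supply by 57.2: P = 1.8 + 0.04Q.
New quantity: 161.5 − 0.8Q = 1.8 + 0.04Q → Q' = 190.119.
Overproduction ΔQ = 190.119 − 122.0238 = 68.0952; wedge = subsidy = 57.2.
The triangle = ½ × 68.0952 × 57.2 = €1947.52 million.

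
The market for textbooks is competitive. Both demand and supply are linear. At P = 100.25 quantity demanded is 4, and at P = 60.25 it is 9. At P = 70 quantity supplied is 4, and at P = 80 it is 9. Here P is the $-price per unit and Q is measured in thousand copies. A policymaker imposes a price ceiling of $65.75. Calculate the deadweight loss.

$132.61 thousand

Demand slope = (60.25 − 100.25)/(9 − 4) = −8, so P = 132.25 − 8Q.
Supply slope = (80 − 70)/(9 − 4) = 2, so P = 62 + 2Q.
Competitive equilibrium: 132.25 − 8Q = 62 + 2Q → Q* = 7.025, P* = 76.05.
At the ceiling P = 65.75, quantity supplied = (65.75 − 62)/2 = 1.875.
Willingness to pay at Q' = 1.875: 132.25 − 8·1.875 = 117.25.
ΔQ = 7.025 − 1.875 = 5.15; wedge = 117.25 − 65.75 = 51.5.
DWL = ½ × 5.15 × 51.5 = $132.61 thousand.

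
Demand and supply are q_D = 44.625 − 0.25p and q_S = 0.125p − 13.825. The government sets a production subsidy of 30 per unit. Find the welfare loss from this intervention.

In inverse form: demand p = 178.5 − 4q, supply p = 110.6 + 8q.
Competitive equilibrium: 178.5 − 4q = 110.6 + 8q → q* = 5.6583, p* = 155.8667.
The subsidy lowers effective supply by 30: p = 80.6 + 8q.
New quantity: 178.5 − 4q = 80.6 + 8q → q' = 8.1583.
Overproduction Δq = 8.1583 − 5.6583 = 2.5; wedge = subsidy = 30.
Deadweight loss = ½ × 2.5 × 30 = 37.50.

37.50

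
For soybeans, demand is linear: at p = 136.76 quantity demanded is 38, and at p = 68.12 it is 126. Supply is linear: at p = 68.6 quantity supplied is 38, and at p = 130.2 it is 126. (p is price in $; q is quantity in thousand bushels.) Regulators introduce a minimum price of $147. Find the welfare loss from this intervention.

Demand slope = (68.12 − 136.76)/(126 − 38) = −0.78, so p = 166.4 − 0.78q.
Supply slope = (130.2 − 68.6)/(126 − 38) = 0.7, so p = 42 + 0.7q.
Competitive equilibrium: 166.4 − 0.78q = 42 + 0.7q → q* = 84.0541, p* = 100.8378.
At the floor p = 147, quantity demanded = (166.4 − 147)/0.78 = 24.8718.
Sellers' marginal cost at q' = 24.8718: 42 + 0.7·24.8718 = 59.4103.
Δq = 84.0541 − 24.8718 = 59.1823; wedge = 147 − 59.4103 = 87.5897.
Welfare loss = ½ × 59.1823 × 87.5897 = $2591.88 thousand.

$2591.88 thousand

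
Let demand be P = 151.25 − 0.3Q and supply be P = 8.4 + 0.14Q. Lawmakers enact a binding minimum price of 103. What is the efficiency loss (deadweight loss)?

5904.55

Competitive equilibrium: 151.25 − 0.3Q = 8.4 + 0.14Q → Q* = 324.6591, P* = 53.8523.
At the floor P = 103, quantity demanded = (151.25 − 103)/0.3 = 160.8333.
Sellers' marginal cost at Q' = 160.8333: 8.4 + 0.14·160.8333 = 30.9167.
ΔQ = 324.6591 − 160.8333 = 163.8258; wedge = 103 − 30.9167 = 72.0833.
DWL = ½ × 163.8258 × 72.0833 = 5904.55.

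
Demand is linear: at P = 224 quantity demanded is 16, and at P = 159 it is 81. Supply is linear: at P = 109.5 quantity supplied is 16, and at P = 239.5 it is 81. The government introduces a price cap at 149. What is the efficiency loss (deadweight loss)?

Demand slope = (159 − 224)/(81 − 16) = −1, so P = 240 − Q.
Supply slope = (239.5 − 109.5)/(81 − 16) = 2, so P = 77.5 + 2Q.
Competitive equilibrium: 240 − Q = 77.5 + 2Q → Q* = 54.1667, P* = 185.8333.
At the ceiling P = 149, quantity supplied = (149 − 77.5)/2 = 35.75.
Willingness to pay at Q' = 35.75: 240 − 1·35.75 = 204.25.
ΔQ = 54.1667 − 35.75 = 18.4167; wedge = 204.25 − 149 = 55.25.
DWL = ½ × 18.4167 × 55.25 = 508.76.

508.76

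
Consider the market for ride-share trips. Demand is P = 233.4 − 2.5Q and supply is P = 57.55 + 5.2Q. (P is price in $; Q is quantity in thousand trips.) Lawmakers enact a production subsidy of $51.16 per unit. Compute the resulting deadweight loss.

Competitive equilibrium: 233.4 − 2.5Q = 57.55 + 5.2Q → Q* = 22.8377, P* = 176.3058.
The subsidy lowers effective supply by 51.16: P = 6.39 + 5.2Q.
New quantity: 233.4 − 2.5Q = 6.39 + 5.2Q → Q' = 29.4818.
Overproduction ΔQ = 29.4818 − 22.8377 = 6.6441; wedge = subsidy = 51.16.
Welfare loss = ½ × 6.6441 × 51.16 = $169.96 thousand.

$169.96 thousand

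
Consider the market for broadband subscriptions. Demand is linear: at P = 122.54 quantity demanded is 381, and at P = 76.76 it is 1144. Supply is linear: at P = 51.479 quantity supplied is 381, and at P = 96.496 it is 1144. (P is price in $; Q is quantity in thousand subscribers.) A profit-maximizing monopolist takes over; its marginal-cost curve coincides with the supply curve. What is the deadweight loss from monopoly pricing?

Demand slope = (76.76 − 122.54)/(1144 − 381) = −0.06, so P = 145.4 − 0.06Q.
Supply slope = (96.496 − 51.479)/(1144 − 381) = 0.059, so P = 29 + 0.059Q.
Competitive equilibrium: 145.4 − 0.06Q = 29 + 0.059Q → Q* = 978.15126, P* = 86.71092.
Marginal revenue: MR = 145.4 − 0.12Q. Set MR = MC: 145.4 − 0.12Q = 29 + 0.059Q → Q_m = 650.27933.
Price P_m = 145.4 − 0.06·650.27933 = 106.38324; MC(Q_m) = 29 + 0.059·650.27933 = 67.36648.
Competitive Q* = 978.15126, so ΔQ = 327.87193; wedge = 106.38324 − 67.36648 = 39.01676.
The triangle = ½ × 327.87193 × 39.01676 = $6396.25 thousand.

$6396.25 thousand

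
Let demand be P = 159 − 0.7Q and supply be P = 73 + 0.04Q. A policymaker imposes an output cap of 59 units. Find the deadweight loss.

1211.27

Competitive equilibrium: 159 − 0.7Q = 73 + 0.04Q → Q* = 116.2162, P* = 77.6486.
At Q = 59: demand price = 159 − 0.7·59 = 117.7; supply price = 73 + 0.04·59 = 75.36.
ΔQ = 116.2162 − 59 = 57.2162; wedge = 117.7 − 75.36 = 42.34.
DWL = ½ × 57.2162 × 42.34 = 1211.27.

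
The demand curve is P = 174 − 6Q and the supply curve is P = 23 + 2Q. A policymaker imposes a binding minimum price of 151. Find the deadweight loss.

905.01

Competitive equilibrium: 174 − 6Q = 23 + 2Q → Q* = 18.875, P* = 60.75.
At the floor P = 151, quantity demanded = (174 − 151)/6 = 3.8333.
Sellers' marginal cost at Q' = 3.8333: 23 + 2·3.8333 = 30.6666.
ΔQ = 18.875 − 3.8333 = 15.0417; wedge = 151 − 30.6666 = 120.3334.
DWL = ½ × 15.0417 × 120.3334 = 905.01.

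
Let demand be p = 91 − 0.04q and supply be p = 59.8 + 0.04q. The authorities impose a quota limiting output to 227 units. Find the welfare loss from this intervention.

Competitive equilibrium: 91 − 0.04q = 59.8 + 0.04q → q* = 390, p* = 75.4.
At q = 227: demand price = 91 − 0.04·227 = 81.92; supply price = 59.8 + 0.04·227 = 68.88.
Δq = 390 − 227 = 163; wedge = 81.92 − 68.88 = 13.04.
Welfare loss = ½ × 163 × 13.04 = 1062.76.

1062.76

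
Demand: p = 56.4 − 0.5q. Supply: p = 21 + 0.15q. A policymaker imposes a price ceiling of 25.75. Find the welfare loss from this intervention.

Competitive equilibrium: 56.4 − 0.5q = 21 + 0.15q → q* = 54.4615, p* = 29.1692.
At the ceiling p = 25.75, quantity supplied = (25.75 − 21)/0.15 = 31.6667.
Willingness to pay at q' = 31.6667: 56.4 − 0.5·31.6667 = 40.5667.
Δq = 54.4615 − 31.6667 = 22.7948; wedge = 40.5667 − 25.75 = 14.8167.
Deadweight loss = ½ × 22.7948 × 14.8167 = 168.87.

168.87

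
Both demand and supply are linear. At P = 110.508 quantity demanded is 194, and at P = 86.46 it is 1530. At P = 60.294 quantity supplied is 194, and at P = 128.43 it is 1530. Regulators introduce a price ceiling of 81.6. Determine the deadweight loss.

Demand slope = (86.46 − 110.508)/(1530 − 194) = −0.018, so P = 114 − 0.018Q.
Supply slope = (128.43 − 60.294)/(1530 − 194) = 0.051, so P = 50.4 + 0.051Q.
Competitive equilibrium: 114 − 0.018Q = 50.4 + 0.051Q → Q* = 921.7391, P* = 97.4087.
At the ceiling P = 81.6, quantity supplied = (81.6 − 50.4)/0.051 = 611.7647.
Willingness to pay at Q' = 611.7647: 114 − 0.018·611.7647 = 102.9882.
ΔQ = 921.7391 − 611.7647 = 309.9744; wedge = 102.9882 − 81.6 = 21.3882.
The triangle = ½ × 309.9744 × 21.3882 = 3314.90.

3314.90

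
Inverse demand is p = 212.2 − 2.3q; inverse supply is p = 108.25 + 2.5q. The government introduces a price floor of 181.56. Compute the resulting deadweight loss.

166.71

Competitive equilibrium: 212.2 − 2.3q = 108.25 + 2.5q → q* = 21.65625, p* = 162.39063.
At the floor p = 181.56, quantity demanded = (212.2 − 181.56)/2.3 = 13.32174.
Sellers' marginal cost at q' = 13.32174: 108.25 + 2.5·13.32174 = 141.55435.
Δq = 21.65625 − 13.32174 = 8.33451; wedge = 181.56 − 141.55435 = 40.00565.
DWL = ½ × 8.33451 × 40.00565 = 166.71.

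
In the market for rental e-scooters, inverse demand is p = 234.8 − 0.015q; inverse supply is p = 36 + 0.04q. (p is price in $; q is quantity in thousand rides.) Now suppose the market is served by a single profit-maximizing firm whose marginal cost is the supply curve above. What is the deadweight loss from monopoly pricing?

$16497.82 thousand

Competitive equilibrium: 234.8 − 0.015q = 36 + 0.04q → q* = 3614.5455, p* = 180.5818.
Marginal revenue: MR = 234.8 − 0.03q. Set MR = MC: 234.8 − 0.03q = 36 + 0.04q → q_m = 2840.
Price p_m = 234.8 − 0.015·2840 = 192.2; MC(q_m) = 36 + 0.04·2840 = 149.6.
Competitive q* = 3614.5455, so Δq = 774.5455; wedge = 192.2 − 149.6 = 42.6.
Welfare loss = ½ × 774.5455 × 42.6 = $16497.82 thousand.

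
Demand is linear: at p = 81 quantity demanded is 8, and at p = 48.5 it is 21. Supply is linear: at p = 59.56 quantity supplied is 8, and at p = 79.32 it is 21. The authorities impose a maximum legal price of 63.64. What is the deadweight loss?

Demand slope = (48.5 − 81)/(21 − 8) = −2.5, so p = 101 − 2.5q.
Supply slope = (79.32 − 59.56)/(21 − 8) = 1.52, so p = 47.4 + 1.52q.
Competitive equilibrium: 101 − 2.5q = 47.4 + 1.52q → q* = 13.3333, p* = 67.6667.
At the ceiling p = 63.64, quantity supplied = (63.64 − 47.4)/1.52 = 10.6842.
Willingness to pay at q' = 10.6842: 101 − 2.5·10.6842 = 74.2895.
Δq = 13.3333 − 10.6842 = 2.6491; wedge = 74.2895 − 63.64 = 10.6495.
DWL = ½ × 2.6491 × 10.6495 = 14.11.

14.11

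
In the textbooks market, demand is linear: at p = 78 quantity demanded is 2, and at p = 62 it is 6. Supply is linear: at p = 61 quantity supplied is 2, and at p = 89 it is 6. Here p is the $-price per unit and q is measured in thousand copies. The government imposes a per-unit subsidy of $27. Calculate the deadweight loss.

Demand slope = (62 − 78)/(6 − 2) = −4, so p = 86 − 4q.
Supply slope = (89 − 61)/(6 − 2) = 7, so p = 47 + 7q.
Competitive equilibrium: 86 − 4q = 47 + 7q → q* = 3.5455, p* = 71.8182.
The subsidy lowers effective supply by 27: p = 20 + 7q.
New quantity: 86 − 4q = 20 + 7q → q' = 6.
Overproduction Δq = 6 − 3.5455 = 2.4545; wedge = subsidy = 27.
The triangle = ½ × 2.4545 × 27 = $33.14 thousand.

$33.14 thousand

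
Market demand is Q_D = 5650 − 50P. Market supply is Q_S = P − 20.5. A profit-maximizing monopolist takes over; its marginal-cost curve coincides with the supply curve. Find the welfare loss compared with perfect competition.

In inverse form: demand P = 113 − 0.02Q, supply P = 20.5 + Q.
Competitive equilibrium: 113 − 0.02Q = 20.5 + Q → Q* = 90.6863, P* = 111.1863.
Marginal revenue: MR = 113 − 0.04Q. Set MR = MC: 113 − 0.04Q = 20.5 + Q → Q_m = 88.9423.
Price P_m = 113 − 0.02·88.9423 = 111.2212; MC(Q_m) = 20.5 + 1·88.9423 = 109.4423.
Competitive Q* = 90.6863, so ΔQ = 1.744; wedge = 111.2212 − 109.4423 = 1.7789.
Welfare loss = ½ × 1.744 × 1.7789 = 1.55.

1.55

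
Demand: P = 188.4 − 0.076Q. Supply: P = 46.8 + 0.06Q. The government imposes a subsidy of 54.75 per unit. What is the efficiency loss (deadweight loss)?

Competitive equilibrium: 188.4 − 0.076Q = 46.8 + 0.06Q → Q* = 1041.1765, P* = 109.2706.
The subsidy lowers effective supply by 54.75: P = 0.06Q − 7.95.
New quantity: 188.4 − 0.076Q = 0.06Q − 7.95 → Q' = 1443.75.
Overproduction ΔQ = 1443.75 − 1041.1765 = 402.5735; wedge = subsidy = 54.75.
DWL = ½ × 402.5735 × 54.75 = 11020.45.

11020.45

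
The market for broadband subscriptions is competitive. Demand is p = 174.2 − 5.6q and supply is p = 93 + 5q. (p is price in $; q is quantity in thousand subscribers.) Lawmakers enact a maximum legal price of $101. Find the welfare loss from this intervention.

$194.66 thousand

Competitive equilibrium: 174.2 − 5.6q = 93 + 5q → q* = 7.6604, p* = 131.3019.
At the ceiling p = 101, quantity supplied = (101 − 93)/5 = 1.6.
Willingness to pay at q' = 1.6: 174.2 − 5.6·1.6 = 165.24.
Δq = 7.6604 − 1.6 = 6.0604; wedge = 165.24 − 101 = 64.24.
Welfare loss = ½ × 6.0604 × 64.24 = $194.66 thousand.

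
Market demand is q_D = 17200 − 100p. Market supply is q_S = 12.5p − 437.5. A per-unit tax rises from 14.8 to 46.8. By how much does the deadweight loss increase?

In inverse form: demand p = 172 − 0.01q, supply p = 35 + 0.08q.
Competitive equilibrium: 172 − 0.01q = 35 + 0.08q → q* = 1522.2222, p* = 156.7778.
For a per-unit tax t: Δq = t/0.09, so DWL = ½·t·(t/0.09) = t²/0.18.
At t = 14.8: DWL = 1216.889. At t = 46.8: DWL = 12168.
Increase = 12168 − 1216.889 = 10951.11.

10951.11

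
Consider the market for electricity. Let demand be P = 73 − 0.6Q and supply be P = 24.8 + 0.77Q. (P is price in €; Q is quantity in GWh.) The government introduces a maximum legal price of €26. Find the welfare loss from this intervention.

Competitive equilibrium: 73 − 0.6Q = 24.8 + 0.77Q → Q* = 35.18248, P* = 51.89051.
At the ceiling P = 26, quantity supplied = (26 − 24.8)/0.77 = 1.55844.
Willingness to pay at Q' = 1.55844: 73 − 0.6·1.55844 = 72.06494.
ΔQ = 35.18248 − 1.55844 = 33.62404; wedge = 72.06494 − 26 = 46.06494.
Welfare loss = ½ × 33.62404 × 46.06494 = €774.44.

€774.44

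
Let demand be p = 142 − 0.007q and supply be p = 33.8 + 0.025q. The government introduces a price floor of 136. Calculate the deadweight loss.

101937.87

Competitive equilibrium: 142 − 0.007q = 33.8 + 0.025q → q* = 3381.25, p* = 118.33125.
At the floor p = 136, quantity demanded = (142 − 136)/0.007 = 857.14286.
Sellers' marginal cost at q' = 857.14286: 33.8 + 0.025·857.14286 = 55.22857.
Δq = 3381.25 − 857.14286 = 2524.10714; wedge = 136 − 55.22857 = 80.77143.
The triangle = ½ × 2524.10714 × 80.77143 = 101937.87.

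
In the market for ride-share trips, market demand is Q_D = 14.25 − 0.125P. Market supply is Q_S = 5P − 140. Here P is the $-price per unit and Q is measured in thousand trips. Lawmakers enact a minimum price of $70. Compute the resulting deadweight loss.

$102 thousand

In inverse form: demand P = 114 − 8Q, supply P = 28 + 0.2Q.
Competitive equilibrium: 114 − 8Q = 28 + 0.2Q → Q* = 10.4878, P* = 30.0976.
At the floor P = 70, quantity demanded = (114 − 70)/8 = 5.5.
Sellers' marginal cost at Q' = 5.5: 28 + 0.2·5.5 = 29.1.
ΔQ = 10.4878 − 5.5 = 4.9878; wedge = 70 − 29.1 = 40.9.
Deadweight loss = ½ × 4.9878 × 40.9 = $102 thousand.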